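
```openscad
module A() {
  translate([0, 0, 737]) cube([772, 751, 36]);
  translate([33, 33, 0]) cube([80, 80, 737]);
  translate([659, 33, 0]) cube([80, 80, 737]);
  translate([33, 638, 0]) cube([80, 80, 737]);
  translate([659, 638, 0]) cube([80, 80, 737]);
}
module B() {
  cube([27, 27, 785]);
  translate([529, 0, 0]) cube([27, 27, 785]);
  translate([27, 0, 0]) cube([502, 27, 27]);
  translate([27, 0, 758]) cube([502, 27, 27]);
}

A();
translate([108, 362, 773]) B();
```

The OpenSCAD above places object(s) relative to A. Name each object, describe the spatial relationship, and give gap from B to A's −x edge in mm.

The picture frame's min-x is at 108; the table's min-x is 0; gap = 108 mm.

A is a table. B is a picture frame. The picture frame is on top of the table, centred. The gap from the picture frame to the table's −x edge is 108 mm.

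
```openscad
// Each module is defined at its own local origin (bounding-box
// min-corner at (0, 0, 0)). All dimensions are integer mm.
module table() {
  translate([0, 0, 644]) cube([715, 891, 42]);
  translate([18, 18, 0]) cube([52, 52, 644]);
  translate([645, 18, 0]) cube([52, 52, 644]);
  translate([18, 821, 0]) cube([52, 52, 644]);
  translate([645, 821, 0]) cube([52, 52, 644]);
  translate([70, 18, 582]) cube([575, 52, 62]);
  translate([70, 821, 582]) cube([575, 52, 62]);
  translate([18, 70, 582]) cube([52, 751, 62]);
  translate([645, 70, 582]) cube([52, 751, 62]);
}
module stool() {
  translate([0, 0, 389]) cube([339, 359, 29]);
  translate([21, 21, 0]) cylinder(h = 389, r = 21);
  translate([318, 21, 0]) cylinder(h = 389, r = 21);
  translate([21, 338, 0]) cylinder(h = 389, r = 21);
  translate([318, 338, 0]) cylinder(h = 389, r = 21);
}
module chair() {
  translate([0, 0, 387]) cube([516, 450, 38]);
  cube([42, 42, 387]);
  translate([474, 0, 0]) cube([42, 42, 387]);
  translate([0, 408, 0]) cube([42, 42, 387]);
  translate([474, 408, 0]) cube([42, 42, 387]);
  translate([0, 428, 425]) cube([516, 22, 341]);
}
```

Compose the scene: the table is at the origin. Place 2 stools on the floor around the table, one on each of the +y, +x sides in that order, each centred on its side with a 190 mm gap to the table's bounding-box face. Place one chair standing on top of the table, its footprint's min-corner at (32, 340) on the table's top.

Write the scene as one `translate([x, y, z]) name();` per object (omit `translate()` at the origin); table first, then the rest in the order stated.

table();
translate([188, 1081, 0]) stool();
translate([905, 266, 0]) stool();
translate([32, 340, 686]) chair();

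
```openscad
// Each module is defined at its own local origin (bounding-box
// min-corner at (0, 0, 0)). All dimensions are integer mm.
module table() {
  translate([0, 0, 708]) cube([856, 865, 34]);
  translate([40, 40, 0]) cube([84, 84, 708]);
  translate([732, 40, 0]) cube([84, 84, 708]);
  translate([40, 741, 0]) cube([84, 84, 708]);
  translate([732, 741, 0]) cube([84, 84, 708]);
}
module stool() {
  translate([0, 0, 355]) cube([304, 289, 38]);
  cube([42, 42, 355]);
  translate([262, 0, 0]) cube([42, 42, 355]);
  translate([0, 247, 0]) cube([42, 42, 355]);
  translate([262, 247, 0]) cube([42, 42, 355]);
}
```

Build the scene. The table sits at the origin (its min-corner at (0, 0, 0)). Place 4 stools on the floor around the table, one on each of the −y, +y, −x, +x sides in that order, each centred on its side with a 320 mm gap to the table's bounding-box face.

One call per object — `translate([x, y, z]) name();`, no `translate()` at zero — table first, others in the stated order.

table();
translate([276, -609, 0]) stool();
translate([276, 1185, 0]) stool();
translate([-624, 288, 0]) stool();
translate([1176, 288, 0]) stool();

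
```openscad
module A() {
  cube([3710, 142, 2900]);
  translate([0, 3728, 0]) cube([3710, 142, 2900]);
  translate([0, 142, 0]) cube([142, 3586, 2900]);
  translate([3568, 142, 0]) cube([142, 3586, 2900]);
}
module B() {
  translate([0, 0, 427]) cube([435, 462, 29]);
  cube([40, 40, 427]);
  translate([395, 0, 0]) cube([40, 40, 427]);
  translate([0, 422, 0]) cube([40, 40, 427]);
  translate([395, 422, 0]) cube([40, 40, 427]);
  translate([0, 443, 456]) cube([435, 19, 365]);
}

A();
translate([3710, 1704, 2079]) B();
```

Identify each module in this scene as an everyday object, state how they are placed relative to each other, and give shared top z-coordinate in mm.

A is a house frame. B is a chair. The chair is beside the house frame with their tops flush at z = 2900. The shared top z-coordinate is 2900 mm.

Both tops at z = 2900 mm.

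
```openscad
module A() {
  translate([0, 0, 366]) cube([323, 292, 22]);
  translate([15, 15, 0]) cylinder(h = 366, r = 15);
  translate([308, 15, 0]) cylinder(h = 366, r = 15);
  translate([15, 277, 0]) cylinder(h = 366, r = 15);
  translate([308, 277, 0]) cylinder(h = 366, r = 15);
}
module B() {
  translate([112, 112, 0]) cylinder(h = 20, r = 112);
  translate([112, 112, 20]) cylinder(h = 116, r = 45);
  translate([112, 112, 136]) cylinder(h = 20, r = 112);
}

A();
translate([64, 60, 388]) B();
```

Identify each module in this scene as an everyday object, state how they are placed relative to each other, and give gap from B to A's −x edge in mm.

A is a stool. B is a spool. The spool is on top of the stool. The gap from the spool to the stool's −x edge is 64 mm.

The spool's min-x is at 64; the stool's min-x is 0; gap = 64 mm.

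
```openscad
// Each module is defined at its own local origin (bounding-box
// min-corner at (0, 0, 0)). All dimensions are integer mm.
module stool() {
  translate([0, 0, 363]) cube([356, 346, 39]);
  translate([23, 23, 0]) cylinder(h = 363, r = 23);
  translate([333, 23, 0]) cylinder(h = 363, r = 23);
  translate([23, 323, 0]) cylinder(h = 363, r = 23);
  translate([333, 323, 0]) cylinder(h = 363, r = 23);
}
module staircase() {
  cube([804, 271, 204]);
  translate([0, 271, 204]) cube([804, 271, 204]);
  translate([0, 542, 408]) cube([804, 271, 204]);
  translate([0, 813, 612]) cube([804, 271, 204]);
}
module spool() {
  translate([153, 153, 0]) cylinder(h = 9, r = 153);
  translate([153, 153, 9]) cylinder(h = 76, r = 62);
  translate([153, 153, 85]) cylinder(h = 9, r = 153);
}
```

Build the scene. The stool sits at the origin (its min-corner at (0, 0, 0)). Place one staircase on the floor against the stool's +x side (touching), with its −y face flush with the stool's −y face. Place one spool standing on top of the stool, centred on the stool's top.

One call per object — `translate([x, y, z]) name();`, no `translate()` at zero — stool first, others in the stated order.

stool();
translate([356, 0, 0]) staircase();
translate([25, 20, 402]) spool();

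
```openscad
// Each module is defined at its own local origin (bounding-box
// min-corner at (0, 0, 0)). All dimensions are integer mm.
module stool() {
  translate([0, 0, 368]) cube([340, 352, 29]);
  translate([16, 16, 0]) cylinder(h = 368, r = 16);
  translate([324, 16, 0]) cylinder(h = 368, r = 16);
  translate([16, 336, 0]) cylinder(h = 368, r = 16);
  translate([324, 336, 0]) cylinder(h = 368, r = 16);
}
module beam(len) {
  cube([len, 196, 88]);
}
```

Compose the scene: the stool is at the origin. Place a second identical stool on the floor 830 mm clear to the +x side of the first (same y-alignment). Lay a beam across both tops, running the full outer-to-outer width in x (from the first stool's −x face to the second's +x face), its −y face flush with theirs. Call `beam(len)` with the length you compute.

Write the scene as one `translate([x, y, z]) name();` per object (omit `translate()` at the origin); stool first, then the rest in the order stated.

stool();
translate([1170, 0, 0]) stool();
translate([0, 0, 397]) beam(1510);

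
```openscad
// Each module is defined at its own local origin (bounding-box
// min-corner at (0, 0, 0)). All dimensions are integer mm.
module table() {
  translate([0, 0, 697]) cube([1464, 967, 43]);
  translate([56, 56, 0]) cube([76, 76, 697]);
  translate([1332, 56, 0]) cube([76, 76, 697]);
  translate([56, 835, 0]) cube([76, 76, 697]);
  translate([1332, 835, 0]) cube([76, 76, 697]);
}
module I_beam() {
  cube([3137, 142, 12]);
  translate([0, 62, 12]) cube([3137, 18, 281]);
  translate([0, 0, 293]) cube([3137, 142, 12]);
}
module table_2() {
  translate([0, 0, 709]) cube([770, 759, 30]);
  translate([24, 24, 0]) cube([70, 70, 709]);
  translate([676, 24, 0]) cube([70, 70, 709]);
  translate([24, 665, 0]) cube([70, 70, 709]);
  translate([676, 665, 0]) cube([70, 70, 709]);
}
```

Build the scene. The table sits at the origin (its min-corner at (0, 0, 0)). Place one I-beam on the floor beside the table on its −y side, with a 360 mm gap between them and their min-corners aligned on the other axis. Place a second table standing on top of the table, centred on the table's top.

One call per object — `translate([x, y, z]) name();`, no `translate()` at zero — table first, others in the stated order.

table();
translate([0, -502, 0]) I_beam();
translate([347, 104, 740]) table_2();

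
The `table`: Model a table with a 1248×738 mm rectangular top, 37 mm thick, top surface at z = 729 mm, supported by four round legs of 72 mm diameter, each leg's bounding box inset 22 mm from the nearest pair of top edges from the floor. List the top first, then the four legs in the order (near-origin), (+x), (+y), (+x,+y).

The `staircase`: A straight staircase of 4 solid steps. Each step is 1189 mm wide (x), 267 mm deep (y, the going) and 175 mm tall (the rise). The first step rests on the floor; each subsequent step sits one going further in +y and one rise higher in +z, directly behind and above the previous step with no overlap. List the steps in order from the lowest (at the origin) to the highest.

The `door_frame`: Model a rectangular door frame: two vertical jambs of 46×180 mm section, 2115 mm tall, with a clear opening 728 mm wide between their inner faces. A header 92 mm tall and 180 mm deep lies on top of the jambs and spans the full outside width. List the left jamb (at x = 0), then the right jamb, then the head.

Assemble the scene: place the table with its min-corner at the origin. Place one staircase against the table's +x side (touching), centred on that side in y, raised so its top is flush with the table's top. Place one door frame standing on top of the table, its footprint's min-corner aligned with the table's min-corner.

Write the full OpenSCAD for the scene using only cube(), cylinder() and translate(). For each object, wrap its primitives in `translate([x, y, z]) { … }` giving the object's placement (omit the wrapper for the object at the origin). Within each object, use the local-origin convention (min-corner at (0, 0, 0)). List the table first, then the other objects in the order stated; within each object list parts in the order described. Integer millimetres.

translate([0, 0, 692]) cube([1248, 738, 37]);
translate([58, 58, 0]) cylinder(h = 692, r = 36);
translate([1190, 58, 0]) cylinder(h = 692, r = 36);
translate([58, 680, 0]) cylinder(h = 692, r = 36);
translate([1190, 680, 0]) cylinder(h = 692, r = 36);
translate([1248, -165, 29]) {
  cube([1189, 267, 175]);
  translate([0, 267, 175]) cube([1189, 267, 175]);
  translate([0, 534, 350]) cube([1189, 267, 175]);
  translate([0, 801, 525]) cube([1189, 267, 175]);
}
translate([0, 0, 729]) {
  cube([46, 180, 2115]);
  translate([774, 0, 0]) cube([46, 180, 2115]);
  translate([0, 0, 2115]) cube([820, 180, 92]);
}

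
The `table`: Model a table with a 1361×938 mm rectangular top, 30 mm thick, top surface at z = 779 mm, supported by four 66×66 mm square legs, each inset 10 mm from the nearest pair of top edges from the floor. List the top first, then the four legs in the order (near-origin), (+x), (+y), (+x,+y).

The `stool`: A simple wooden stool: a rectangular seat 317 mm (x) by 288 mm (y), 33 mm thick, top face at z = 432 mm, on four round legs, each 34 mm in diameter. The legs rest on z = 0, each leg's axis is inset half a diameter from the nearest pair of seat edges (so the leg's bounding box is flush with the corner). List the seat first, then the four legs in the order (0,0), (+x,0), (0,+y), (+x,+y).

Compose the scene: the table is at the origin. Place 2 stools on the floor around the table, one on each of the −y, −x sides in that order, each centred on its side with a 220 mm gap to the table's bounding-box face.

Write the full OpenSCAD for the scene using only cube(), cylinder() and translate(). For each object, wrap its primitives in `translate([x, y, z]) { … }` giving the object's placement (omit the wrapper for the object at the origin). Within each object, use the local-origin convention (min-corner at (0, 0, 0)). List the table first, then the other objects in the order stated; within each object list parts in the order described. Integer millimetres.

translate([0, 0, 749]) cube([1361, 938, 30]);
translate([10, 10, 0]) cube([66, 66, 749]);
translate([1285, 10, 0]) cube([66, 66, 749]);
translate([10, 862, 0]) cube([66, 66, 749]);
translate([1285, 862, 0]) cube([66, 66, 749]);
translate([522, -508, 0]) {
  translate([0, 0, 399]) cube([317, 288, 33]);
  translate([17, 17, 0]) cylinder(h = 399, r = 17);
  translate([300, 17, 0]) cylinder(h = 399, r = 17);
  translate([17, 271, 0]) cylinder(h = 399, r = 17);
  translate([300, 271, 0]) cylinder(h = 399, r = 17);
}
translate([-537, 325, 0]) {
  translate([0, 0, 399]) cube([317, 288, 33]);
  translate([17, 17, 0]) cylinder(h = 399, r = 17);
  translate([300, 17, 0]) cylinder(h = 399, r = 17);
  translate([17, 271, 0]) cylinder(h = 399, r = 17);
  translate([300, 271, 0]) cylinder(h = 399, r = 17);
}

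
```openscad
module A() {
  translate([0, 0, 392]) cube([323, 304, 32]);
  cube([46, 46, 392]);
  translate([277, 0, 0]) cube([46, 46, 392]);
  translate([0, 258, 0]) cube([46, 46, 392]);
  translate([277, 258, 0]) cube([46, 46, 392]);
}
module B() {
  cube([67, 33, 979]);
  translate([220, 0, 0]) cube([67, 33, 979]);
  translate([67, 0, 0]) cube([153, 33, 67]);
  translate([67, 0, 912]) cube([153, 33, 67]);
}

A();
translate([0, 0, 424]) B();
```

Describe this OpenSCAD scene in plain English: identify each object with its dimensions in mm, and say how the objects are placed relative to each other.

A is a simple wooden stool: a rectangular seat 323 mm (x) by 304 mm (y), 32 mm thick, top face at z = 424 mm, on four square legs, each 46×46 mm in cross-section. The legs rest on z = 0, each flush with a corner of the seat.

B is a rectangular picture frame lying in the x–z plane (depth along y). The opening is 153 mm wide (x) by 845 mm tall (z), surrounded by a border 67 mm wide on all four sides. The frame is 33 mm deep and is made of two full-height vertical stiles with two horizontal rails fitted between them.

The picture frame is on top of the stool.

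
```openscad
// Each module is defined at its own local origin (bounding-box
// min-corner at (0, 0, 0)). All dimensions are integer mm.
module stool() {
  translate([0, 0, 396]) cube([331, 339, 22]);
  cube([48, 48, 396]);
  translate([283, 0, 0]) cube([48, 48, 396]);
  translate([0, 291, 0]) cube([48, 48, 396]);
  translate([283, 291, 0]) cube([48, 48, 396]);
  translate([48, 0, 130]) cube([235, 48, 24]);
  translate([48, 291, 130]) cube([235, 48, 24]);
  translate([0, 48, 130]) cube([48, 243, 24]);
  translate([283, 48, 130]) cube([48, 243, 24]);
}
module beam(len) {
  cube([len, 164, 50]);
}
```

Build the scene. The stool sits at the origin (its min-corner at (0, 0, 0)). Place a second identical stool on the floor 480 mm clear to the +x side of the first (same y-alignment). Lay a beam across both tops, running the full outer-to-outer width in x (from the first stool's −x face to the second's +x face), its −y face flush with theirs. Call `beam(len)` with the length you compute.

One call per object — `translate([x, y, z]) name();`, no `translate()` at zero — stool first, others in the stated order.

stool();
translate([811, 0, 0]) stool();
translate([0, 0, 418]) beam(1142);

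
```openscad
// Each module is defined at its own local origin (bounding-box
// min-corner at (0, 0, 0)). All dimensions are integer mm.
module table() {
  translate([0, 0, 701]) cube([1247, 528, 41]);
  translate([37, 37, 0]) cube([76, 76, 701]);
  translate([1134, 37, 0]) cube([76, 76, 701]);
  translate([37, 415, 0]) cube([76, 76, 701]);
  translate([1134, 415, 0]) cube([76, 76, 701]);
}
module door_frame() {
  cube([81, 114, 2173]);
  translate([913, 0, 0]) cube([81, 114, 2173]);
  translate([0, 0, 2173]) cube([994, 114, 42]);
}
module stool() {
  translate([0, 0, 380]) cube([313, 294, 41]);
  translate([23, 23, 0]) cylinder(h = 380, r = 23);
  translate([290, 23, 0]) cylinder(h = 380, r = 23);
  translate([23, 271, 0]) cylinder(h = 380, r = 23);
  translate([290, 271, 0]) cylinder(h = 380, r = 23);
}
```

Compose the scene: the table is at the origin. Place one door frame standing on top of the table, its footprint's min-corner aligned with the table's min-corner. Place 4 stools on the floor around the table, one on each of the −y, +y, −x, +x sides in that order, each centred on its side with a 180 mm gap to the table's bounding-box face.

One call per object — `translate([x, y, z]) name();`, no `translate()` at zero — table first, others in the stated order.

table();
translate([0, 0, 742]) door_frame();
translate([467, -474, 0]) stool();
translate([467, 708, 0]) stool();
translate([-493, 117, 0]) stool();
translate([1427, 117, 0]) stool();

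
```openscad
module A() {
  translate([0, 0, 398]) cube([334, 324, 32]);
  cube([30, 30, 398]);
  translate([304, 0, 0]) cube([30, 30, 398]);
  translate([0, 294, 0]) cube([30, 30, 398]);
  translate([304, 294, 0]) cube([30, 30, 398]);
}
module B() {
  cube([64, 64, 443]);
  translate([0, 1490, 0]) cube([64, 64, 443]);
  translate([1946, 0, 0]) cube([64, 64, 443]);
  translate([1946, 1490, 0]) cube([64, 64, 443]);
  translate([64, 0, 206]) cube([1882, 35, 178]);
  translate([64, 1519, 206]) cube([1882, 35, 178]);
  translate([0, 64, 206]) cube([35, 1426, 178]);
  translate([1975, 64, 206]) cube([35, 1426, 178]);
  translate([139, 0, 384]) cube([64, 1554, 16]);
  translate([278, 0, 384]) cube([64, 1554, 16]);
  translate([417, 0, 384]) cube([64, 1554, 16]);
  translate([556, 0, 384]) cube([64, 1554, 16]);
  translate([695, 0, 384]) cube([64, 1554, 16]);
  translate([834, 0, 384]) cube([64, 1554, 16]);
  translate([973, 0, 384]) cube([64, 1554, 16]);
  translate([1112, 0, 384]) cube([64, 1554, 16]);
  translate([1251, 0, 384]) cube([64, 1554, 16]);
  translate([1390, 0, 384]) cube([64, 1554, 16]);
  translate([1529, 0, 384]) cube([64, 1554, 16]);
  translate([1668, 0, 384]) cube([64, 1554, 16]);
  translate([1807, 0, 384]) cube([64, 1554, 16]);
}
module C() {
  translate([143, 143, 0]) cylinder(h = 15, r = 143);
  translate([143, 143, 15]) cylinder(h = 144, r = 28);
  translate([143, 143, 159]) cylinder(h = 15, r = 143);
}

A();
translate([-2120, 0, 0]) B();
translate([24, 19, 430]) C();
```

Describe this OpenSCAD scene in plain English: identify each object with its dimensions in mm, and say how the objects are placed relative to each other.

A is a simple wooden stool: a rectangular seat 334 mm (x) by 324 mm (y), 32 mm thick, top face at z = 430 mm, on four square legs, each 30×30 mm in cross-section. The legs rest on z = 0, each flush with a corner of the seat.

B is a bed frame 2010 mm long (x) by 1554 mm wide (y). Four 64×64 mm corner posts, 443 mm tall, at the corners of the footprint. Four rails of 35 mm thickness and 178 mm height run between adjacent posts with their undersides at z = 206 mm, their outer faces flush with the outside of the frame (the two x-running rails run between the posts' inner faces; the two y-running rails run between the posts' inner faces). 13 slats, each 64 mm wide (x) and 16 mm thick, lie across the top of the two x-running rails, running the full 1554 mm width of the frame in y; the slats are evenly spaced along x between the inner faces of the end posts with equal gaps (rounded down to the nearest mm) at the −x end and between each pair — any rounding remainder accumulates at the +x end.

C is a spool: two coaxial disc flanges of radius 143 mm and thickness 15 mm, joined by a core cylinder of radius 28 mm and height 144 mm. The lower flange rests on z = 0 and the three cylinders share a vertical axis.

The bed frame is on the floor beside the stool on its −x side. The spool is on top of the stool, centred.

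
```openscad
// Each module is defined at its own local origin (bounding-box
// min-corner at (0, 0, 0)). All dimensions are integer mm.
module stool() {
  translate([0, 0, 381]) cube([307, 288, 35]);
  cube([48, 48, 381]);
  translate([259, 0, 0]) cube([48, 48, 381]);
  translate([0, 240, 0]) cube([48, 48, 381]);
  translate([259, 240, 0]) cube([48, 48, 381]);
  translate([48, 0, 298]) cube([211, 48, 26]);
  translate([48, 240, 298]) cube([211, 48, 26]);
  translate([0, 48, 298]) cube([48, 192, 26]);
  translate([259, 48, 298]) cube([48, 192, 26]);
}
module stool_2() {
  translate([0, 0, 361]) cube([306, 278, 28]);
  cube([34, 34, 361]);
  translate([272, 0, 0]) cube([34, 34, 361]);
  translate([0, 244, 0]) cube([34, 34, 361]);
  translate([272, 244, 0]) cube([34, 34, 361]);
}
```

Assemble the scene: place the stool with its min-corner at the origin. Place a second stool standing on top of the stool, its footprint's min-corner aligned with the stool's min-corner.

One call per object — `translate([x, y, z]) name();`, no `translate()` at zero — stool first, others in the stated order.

stool();
translate([0, 0, 416]) stool_2();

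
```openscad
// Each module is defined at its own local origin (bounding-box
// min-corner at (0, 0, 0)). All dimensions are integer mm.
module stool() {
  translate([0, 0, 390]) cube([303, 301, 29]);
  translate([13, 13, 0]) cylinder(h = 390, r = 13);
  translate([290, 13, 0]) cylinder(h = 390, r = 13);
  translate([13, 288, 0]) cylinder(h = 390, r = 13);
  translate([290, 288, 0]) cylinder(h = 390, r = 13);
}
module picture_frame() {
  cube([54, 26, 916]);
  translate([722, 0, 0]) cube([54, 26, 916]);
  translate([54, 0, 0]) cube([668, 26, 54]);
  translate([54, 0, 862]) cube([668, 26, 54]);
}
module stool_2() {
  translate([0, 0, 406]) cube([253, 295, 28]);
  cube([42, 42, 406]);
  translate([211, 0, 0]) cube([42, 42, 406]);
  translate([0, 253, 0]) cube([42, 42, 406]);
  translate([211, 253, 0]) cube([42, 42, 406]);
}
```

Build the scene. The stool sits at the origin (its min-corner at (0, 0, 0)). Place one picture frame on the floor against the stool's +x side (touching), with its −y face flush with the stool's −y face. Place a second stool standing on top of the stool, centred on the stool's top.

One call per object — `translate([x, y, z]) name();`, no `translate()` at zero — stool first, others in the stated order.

stool();
translate([303, 0, 0]) picture_frame();
translate([25, 3, 419]) stool_2();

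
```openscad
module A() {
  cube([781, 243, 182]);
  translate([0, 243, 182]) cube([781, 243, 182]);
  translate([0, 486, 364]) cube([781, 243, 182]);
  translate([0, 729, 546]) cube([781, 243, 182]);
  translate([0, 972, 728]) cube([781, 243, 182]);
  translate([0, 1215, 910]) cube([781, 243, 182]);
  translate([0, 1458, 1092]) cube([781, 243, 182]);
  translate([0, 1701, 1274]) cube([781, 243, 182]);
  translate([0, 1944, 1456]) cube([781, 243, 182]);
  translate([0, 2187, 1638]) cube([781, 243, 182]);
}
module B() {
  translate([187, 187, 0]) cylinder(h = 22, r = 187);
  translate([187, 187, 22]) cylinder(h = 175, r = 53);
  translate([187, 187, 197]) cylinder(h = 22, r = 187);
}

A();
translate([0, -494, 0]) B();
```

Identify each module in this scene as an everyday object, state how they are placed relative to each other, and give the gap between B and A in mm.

A is a staircase. B is a spool. The spool is on the floor beside the staircase on its −y side. The gap between the spool and the staircase is 120 mm.

The spool's nearest face is 120 mm from the staircase's −y face.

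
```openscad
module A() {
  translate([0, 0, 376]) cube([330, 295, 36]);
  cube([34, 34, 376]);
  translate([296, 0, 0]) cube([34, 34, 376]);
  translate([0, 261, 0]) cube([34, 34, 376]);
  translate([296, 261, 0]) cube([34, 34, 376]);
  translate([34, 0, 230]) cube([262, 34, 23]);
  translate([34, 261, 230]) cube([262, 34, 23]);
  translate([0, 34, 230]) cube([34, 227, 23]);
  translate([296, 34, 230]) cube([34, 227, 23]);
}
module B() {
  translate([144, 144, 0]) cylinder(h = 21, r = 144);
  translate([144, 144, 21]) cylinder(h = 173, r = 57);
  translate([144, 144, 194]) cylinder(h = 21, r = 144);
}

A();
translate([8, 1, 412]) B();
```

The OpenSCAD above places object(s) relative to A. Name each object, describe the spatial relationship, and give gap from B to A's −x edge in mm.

The spool's min-x is at 8; the stool's min-x is 0; gap = 8 mm.

A is a stool. B is a spool. The spool is on top of the stool. The gap from the spool to the stool's −x edge is 8 mm.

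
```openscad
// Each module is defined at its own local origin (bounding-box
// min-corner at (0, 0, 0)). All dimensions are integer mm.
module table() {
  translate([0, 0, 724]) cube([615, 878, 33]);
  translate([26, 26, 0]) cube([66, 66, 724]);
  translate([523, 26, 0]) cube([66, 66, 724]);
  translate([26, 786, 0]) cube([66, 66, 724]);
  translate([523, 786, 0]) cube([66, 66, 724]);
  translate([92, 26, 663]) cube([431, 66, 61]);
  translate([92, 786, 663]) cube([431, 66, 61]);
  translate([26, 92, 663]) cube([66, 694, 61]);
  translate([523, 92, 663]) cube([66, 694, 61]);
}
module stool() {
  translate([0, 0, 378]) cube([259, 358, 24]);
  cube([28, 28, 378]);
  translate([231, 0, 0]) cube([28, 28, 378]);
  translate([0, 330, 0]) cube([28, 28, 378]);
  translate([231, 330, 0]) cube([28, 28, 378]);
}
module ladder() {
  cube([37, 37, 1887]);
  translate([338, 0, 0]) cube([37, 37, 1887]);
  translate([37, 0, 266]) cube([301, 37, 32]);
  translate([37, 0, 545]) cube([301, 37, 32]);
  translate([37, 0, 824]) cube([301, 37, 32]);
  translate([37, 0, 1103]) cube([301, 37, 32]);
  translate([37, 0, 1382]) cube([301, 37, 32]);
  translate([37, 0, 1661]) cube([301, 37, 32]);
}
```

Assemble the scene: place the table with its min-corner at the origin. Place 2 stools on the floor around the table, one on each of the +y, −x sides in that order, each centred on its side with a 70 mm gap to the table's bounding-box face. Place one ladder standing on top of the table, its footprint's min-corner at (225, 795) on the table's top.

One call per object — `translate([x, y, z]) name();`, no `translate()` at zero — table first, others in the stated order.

table();
translate([178, 948, 0]) stool();
translate([-329, 260, 0]) stool();
translate([225, 795, 757]) ladder();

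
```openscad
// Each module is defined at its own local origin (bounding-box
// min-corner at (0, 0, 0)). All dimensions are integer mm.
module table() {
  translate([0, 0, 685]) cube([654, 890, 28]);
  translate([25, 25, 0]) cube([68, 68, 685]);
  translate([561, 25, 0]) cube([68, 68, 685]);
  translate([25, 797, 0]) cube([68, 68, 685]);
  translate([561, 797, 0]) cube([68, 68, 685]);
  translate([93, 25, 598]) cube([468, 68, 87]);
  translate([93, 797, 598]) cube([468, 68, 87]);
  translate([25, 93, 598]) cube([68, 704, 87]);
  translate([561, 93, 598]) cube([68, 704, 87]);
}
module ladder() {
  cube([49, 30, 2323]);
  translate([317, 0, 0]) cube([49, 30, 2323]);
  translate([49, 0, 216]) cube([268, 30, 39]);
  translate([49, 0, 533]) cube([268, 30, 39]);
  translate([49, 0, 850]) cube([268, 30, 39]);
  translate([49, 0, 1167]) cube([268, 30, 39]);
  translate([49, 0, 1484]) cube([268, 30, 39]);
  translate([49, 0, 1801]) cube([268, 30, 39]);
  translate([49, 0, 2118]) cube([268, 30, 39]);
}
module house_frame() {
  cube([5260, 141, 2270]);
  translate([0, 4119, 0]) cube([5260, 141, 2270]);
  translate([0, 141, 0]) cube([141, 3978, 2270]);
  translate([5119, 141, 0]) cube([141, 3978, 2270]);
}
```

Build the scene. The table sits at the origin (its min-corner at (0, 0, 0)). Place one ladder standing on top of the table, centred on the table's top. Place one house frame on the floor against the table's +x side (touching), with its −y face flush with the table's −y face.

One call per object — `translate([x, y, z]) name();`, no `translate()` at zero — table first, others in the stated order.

table();
translate([144, 430, 713]) ladder();
translate([654, 0, 0]) house_frame();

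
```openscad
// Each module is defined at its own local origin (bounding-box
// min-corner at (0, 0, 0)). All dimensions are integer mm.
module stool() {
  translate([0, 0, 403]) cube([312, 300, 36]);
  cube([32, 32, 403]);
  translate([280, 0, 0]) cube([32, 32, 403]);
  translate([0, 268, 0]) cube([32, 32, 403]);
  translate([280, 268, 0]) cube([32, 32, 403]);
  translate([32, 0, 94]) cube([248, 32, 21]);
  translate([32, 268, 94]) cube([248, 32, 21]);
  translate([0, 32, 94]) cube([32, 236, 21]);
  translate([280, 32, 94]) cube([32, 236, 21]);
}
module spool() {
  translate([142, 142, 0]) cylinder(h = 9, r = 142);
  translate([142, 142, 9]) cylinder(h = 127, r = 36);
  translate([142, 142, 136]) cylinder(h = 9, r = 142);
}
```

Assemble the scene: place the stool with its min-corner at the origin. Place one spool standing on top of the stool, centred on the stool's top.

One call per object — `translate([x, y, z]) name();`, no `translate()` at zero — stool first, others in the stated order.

stool();
translate([14, 8, 439]) spool();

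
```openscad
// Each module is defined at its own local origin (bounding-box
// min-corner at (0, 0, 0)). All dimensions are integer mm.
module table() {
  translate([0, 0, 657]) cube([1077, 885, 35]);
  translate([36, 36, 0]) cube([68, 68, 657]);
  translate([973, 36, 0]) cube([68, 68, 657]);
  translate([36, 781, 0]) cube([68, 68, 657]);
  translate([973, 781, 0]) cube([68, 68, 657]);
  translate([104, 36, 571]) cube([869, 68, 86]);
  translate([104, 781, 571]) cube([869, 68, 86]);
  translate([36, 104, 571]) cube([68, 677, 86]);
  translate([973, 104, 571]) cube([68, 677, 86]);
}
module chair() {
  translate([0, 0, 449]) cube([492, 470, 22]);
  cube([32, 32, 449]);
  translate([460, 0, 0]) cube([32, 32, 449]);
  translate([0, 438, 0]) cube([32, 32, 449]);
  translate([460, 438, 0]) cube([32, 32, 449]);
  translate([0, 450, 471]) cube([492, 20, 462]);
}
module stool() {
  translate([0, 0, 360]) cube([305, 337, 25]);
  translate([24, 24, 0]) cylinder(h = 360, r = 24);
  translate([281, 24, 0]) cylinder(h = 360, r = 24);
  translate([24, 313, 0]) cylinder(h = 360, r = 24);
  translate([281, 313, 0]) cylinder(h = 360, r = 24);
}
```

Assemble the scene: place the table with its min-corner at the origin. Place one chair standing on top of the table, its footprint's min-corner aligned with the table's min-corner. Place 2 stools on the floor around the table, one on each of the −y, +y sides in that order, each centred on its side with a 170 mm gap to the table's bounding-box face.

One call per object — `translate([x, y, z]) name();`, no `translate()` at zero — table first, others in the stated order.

table();
translate([0, 0, 692]) chair();
translate([386, -507, 0]) stool();
translate([386, 1055, 0]) stool();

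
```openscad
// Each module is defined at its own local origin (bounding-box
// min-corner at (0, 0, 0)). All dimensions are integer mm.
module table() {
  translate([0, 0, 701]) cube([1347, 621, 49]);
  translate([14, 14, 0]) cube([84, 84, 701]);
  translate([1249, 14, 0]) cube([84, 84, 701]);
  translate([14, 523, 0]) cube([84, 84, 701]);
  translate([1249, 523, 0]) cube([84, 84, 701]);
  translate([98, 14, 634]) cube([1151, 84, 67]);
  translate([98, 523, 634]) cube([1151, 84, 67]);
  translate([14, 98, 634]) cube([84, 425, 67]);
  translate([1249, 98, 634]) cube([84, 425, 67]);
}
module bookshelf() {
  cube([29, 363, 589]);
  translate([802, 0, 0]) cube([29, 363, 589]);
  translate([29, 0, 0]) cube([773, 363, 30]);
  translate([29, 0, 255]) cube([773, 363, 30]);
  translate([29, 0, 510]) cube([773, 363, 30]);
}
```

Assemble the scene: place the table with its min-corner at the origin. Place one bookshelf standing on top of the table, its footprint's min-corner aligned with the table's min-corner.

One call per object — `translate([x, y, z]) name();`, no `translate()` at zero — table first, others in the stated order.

table();
translate([0, 0, 750]) bookshelf();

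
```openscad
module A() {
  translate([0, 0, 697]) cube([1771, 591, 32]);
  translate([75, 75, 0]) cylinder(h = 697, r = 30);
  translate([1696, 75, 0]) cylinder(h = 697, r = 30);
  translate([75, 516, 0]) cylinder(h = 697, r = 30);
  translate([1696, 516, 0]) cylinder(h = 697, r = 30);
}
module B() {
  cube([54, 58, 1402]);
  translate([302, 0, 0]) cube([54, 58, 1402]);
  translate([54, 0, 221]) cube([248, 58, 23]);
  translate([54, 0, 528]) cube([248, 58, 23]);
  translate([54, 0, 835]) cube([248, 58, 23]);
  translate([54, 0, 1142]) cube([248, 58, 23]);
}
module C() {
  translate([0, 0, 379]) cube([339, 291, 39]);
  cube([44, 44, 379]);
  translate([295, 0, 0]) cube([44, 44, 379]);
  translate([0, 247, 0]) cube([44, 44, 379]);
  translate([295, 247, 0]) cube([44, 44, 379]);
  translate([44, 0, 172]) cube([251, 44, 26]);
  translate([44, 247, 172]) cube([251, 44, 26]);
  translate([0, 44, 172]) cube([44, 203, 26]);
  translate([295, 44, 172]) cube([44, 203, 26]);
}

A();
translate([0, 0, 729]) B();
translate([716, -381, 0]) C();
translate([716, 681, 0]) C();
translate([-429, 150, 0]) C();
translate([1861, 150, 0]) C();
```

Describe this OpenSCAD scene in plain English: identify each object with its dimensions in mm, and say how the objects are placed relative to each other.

A is a table: top 1771 mm (x) × 591 mm (y), 32 mm thick, upper face at z = 729 mm, on four round legs of 60 mm diameter, each leg's bounding box inset 45 mm from the nearest pair of top edges, running from z = 0 to the bottom of the top.

B is a wooden ladder with two side rails of 54×58 mm section and 1402 mm height, set 356 mm apart overall. Between them run 4 rectangular rungs (58 mm deep, 23 mm thick), front faces flush with the rails' −y face. The bottom of the first rung is 221 mm above the floor and each subsequent rung is 307 mm higher than the one below.

C is a simple wooden stool: a rectangular seat 339 mm (x) by 291 mm (y), 39 mm thick, top face at z = 418 mm, on four square legs, each 44×44 mm in cross-section. The legs rest on z = 0, each flush with a corner of the seat. Four stretchers, 44 mm wide and 26 mm tall, connect adjacent legs with their undersides at z = 172 mm, each running between the inner faces of the legs it joins and aligned with the legs' outer faces on the other axis.

The ladder is on top of the table. Four stools sit around the table at the −y, +y, −x, +x sides.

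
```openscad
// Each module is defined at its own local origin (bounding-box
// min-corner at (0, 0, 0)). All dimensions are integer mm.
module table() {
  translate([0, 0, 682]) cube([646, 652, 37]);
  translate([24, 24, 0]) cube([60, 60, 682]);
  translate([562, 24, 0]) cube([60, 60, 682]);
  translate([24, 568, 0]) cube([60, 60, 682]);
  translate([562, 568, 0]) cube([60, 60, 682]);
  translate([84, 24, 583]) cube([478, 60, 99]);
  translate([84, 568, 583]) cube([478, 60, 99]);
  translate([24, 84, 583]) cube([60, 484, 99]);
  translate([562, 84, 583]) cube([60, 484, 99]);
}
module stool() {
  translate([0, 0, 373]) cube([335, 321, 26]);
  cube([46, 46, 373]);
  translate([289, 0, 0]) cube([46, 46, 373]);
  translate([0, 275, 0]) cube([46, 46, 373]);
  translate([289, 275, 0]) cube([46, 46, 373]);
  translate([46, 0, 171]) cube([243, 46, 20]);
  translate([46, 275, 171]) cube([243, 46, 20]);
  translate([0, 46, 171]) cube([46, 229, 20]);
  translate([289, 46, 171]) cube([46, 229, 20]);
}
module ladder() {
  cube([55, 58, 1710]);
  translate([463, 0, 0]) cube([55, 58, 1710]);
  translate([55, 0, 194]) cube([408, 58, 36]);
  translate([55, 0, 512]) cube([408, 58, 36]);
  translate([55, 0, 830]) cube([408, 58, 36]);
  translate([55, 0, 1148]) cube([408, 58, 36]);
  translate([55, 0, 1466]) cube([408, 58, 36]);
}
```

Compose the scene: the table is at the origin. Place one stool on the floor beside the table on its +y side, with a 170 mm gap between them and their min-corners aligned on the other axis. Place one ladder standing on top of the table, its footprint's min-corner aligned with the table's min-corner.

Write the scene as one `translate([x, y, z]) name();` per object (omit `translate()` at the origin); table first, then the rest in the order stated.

table();
translate([0, 822, 0]) stool();
translate([0, 0, 719]) ladder();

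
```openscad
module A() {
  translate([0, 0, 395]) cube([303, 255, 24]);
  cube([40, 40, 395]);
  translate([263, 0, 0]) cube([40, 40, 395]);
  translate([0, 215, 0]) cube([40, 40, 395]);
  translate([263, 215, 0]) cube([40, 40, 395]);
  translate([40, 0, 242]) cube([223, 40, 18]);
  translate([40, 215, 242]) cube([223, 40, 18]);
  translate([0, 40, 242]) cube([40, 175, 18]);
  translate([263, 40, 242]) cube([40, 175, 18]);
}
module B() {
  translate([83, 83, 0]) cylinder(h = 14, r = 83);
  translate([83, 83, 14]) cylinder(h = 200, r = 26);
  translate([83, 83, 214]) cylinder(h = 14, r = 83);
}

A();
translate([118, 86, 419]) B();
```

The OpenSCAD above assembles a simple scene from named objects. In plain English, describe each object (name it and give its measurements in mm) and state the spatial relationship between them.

A is a simple wooden stool: a rectangular seat 303 mm (x) by 255 mm (y), 24 mm thick, top face at z = 419 mm, on four square legs, each 40×40 mm in cross-section. The legs rest on z = 0, each flush with a corner of the seat. Four stretchers, 40 mm wide and 18 mm tall, connect adjacent legs with their undersides at z = 242 mm, each running between the inner faces of the legs it joins and aligned with the legs' outer faces on the other axis.

B is a spool: two coaxial disc flanges of radius 83 mm and thickness 14 mm, joined by a core cylinder of radius 26 mm and height 200 mm. The lower flange rests on z = 0 and the three cylinders share a vertical axis.

The spool is on top of the stool.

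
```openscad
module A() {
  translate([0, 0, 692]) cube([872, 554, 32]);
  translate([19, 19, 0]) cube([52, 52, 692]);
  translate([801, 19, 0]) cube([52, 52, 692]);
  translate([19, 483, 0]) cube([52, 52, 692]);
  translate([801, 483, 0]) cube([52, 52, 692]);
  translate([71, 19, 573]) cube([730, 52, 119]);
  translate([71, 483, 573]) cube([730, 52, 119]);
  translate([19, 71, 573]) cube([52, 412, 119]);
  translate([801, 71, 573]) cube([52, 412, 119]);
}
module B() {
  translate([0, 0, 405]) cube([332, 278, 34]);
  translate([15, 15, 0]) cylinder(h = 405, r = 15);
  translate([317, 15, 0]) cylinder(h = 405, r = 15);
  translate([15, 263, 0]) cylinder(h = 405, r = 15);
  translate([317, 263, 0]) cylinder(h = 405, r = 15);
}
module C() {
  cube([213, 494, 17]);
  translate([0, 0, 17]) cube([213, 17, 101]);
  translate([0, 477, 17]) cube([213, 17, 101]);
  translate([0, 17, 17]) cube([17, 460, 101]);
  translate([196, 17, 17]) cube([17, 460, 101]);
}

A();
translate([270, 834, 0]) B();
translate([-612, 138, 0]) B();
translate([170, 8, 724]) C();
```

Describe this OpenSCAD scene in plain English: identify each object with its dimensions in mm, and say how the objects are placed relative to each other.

A is a table: top 872 mm (x) × 554 mm (y), 32 mm thick, upper face at z = 724 mm, on four 52×52 mm square legs, each inset 19 mm from the nearest pair of top edges, running from z = 0 to the bottom of the top. Four apron rails, 52 mm thick and 119 mm tall, run between adjacent legs with their top edges flush with the underside of the top and their outer faces flush with the legs' outer faces.

B is a simple wooden stool: a rectangular seat 332 mm (x) by 278 mm (y), 34 mm thick, top face at z = 439 mm, on four round legs, each 30 mm in diameter. The legs rest on z = 0, each leg's axis is inset half a diameter from the nearest pair of seat edges (so the leg's bounding box is flush with the corner).

C is an open-topped rectangular box: outside dimensions 213×494×118 mm, with a uniform wall and base thickness of 17 mm. The base is a full 213×494 slab on the floor; four walls sit on top of the base. The front and back walls (the −y and +y sides) span the full width; the two side walls fit between them.

Two stools sit around the table at the +y, −x sides. The open box is on top of the table.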